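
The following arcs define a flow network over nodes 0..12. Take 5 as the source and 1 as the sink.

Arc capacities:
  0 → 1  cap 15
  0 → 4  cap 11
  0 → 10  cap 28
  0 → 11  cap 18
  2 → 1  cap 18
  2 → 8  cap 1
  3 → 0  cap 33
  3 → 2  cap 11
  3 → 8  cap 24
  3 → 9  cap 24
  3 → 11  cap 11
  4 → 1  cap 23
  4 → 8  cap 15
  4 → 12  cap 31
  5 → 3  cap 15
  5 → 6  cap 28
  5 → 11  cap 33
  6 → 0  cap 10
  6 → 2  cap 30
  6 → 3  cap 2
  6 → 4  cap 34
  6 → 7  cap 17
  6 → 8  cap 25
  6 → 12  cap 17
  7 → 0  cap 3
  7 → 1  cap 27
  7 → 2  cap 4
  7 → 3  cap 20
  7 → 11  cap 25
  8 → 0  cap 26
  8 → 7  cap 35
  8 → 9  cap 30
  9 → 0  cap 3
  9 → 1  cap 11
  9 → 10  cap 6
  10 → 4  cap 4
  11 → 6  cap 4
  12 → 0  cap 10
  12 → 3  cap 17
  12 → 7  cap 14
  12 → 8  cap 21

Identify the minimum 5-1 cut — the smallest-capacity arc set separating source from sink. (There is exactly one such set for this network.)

augment #1: 5→3→0→1 push 15
augment #2: 5→6→2→1 push 18
augment #3: 5→6→4→1 push 10
augment #4: 5→11→6→4→1 push 4
max flow = 47; residual-reachable set from 5 gives S-side
cut edges (S→T): {(5,3), (5,6), (11,6)} total cap 47

Min-cut arcs: {(5,3), (5,6), (11,6)} (total capacity 47)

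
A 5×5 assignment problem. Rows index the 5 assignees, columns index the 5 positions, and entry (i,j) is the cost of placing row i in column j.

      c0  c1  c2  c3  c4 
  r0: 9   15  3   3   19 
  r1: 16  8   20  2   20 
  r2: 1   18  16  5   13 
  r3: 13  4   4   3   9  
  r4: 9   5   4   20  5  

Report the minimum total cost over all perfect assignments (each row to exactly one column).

Minimum assignment cost: 15

optimal assignment: row0→col2 (cost 3), row1→col3 (cost 2), row2→col0 (cost 1), row3→col1 (cost 4), row4→col4 (cost 5)
total = 3 + 2 + 1 + 4 + 5 = 15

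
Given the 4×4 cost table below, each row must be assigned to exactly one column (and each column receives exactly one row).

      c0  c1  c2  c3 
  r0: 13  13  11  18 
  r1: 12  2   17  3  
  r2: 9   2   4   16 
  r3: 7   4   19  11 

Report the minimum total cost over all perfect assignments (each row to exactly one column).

Minimum assignment cost: 23

optimal assignment: row0→col2 (cost 11), row1→col3 (cost 3), row2→col1 (cost 2), row3→col0 (cost 7)
total = 11 + 3 + 2 + 7 = 23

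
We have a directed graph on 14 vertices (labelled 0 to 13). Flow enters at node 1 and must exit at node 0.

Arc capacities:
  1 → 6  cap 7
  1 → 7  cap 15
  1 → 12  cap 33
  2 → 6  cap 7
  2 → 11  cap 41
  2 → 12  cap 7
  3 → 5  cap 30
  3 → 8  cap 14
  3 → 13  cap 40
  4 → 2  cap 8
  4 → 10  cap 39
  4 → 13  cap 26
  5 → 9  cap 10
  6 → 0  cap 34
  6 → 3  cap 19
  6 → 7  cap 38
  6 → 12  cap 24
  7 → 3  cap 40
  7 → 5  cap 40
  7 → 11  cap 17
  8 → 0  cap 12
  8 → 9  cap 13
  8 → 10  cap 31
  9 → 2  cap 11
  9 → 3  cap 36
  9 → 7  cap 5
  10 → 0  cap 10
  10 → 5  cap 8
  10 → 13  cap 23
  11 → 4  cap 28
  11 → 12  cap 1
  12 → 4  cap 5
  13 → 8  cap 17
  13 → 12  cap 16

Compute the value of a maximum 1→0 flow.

augment #1: 1→6→0 bottleneck 7, total now 7
augment #2: 1→7→3→8→0 bottleneck 12, total now 19
augment #3: 1→12→4→10→0 bottleneck 5, total now 24
augment #4: 1→7→3→8→10→0 bottleneck 2, total now 26
augment #5: 1→7→11→4→10→0 bottleneck 1, total now 27

Maximum flow value: 27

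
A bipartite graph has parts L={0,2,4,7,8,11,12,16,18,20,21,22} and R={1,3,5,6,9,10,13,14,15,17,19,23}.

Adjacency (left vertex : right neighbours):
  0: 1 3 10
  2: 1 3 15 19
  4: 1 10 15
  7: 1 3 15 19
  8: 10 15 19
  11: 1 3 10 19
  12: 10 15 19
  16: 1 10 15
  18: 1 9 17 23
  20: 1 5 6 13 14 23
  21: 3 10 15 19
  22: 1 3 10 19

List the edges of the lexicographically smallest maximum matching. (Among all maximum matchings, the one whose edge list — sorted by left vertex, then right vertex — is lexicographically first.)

Lex-smallest maximum matching: {(0,1), (2,3), (4,10), (7,15), (8,19), (18,9), (20,5)}

|M| = 7 (so the lex-smallest maximum matching has 7 edges)
process left vertices in ascending order; for each, take the smallest-labelled available neighbour that still permits 7 edges overall, or leave it unmatched if none does
lex-smallest matching: {0-1, 2-3, 4-10, 7-15, 8-19, 18-9, 20-5}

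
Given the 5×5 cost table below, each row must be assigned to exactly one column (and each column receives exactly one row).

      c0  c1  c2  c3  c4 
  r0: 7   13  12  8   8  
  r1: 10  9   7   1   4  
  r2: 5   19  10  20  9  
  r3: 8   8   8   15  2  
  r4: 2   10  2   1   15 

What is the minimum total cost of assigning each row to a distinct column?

Minimum assignment cost: 23

optimal assignment: row0→col1 (cost 13), row1→col3 (cost 1), row2→col0 (cost 5), row3→col4 (cost 2), row4→col2 (cost 2)
total = 13 + 1 + 5 + 2 + 2 = 23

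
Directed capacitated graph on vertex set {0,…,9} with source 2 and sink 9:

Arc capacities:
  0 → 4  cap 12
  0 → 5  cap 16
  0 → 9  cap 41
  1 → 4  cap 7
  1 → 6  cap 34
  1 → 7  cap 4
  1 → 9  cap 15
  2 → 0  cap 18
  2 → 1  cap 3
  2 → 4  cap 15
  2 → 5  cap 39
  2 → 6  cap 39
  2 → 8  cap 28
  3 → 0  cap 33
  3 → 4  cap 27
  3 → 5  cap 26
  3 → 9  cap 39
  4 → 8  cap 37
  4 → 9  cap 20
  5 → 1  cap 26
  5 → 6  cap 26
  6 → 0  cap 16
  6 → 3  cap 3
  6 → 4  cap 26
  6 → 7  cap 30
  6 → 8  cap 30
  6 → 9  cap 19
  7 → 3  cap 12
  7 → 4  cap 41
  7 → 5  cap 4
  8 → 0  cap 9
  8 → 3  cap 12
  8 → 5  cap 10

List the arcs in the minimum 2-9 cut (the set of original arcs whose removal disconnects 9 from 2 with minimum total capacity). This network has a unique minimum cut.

augment #1: 2→0→9 push 18
augment #2: 2→1→9 push 3
augment #3: 2→4→9 push 15
augment #4: 2→6→9 push 19
augment #5: 2→5→1→9 push 12
augment #6: 2→6→0→9 push 16
augment #7: 2→6→3→9 push 3
augment #8: 2→6→4→9 push 1
augment #9: 2→8→0→9 push 7
augment #10: 2→8→3→9 push 12
augment #11: 2→5→1→4→9 push 4
augment #12: 2→5→1→7→3→9 push 4
augment #13: 2→5→6→7→3→9 push 8
max flow = 122; residual-reachable set from 2 gives S-side
cut edges (S→T): {(0,9), (1,9), (4,9), (6,3), (6,9), (7,3), (8,3)} total cap 122

Min-cut arcs: {(0,9), (1,9), (4,9), (6,3), (6,9), (7,3), (8,3)} (total capacity 122)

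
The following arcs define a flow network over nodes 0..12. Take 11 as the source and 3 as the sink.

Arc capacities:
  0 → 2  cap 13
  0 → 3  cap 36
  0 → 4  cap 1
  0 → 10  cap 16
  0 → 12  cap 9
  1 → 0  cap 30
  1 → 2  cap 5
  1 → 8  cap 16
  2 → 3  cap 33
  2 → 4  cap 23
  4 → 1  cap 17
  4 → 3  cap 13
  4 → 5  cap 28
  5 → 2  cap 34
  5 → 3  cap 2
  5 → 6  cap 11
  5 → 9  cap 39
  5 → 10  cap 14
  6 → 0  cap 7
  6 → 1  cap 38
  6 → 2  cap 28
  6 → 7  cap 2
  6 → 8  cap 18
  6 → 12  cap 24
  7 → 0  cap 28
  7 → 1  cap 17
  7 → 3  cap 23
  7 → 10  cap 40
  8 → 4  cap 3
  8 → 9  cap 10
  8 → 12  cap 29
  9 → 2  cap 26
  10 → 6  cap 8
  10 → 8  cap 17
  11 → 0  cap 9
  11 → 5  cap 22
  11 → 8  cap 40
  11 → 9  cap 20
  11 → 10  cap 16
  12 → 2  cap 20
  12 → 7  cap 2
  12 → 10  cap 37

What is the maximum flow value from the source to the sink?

augment #1: 11→0→3 bottleneck 9, total now 9
augment #2: 11→5→3 bottleneck 2, total now 11
augment #3: 11→5→2→3 bottleneck 20, total now 31
augment #4: 11→8→4→3 bottleneck 3, total now 34
augment #5: 11→9→2→3 bottleneck 13, total now 47
augment #6: 11→8→12→7→3 bottleneck 2, total now 49
augment #7: 11→9→2→4→3 bottleneck 7, total now 56
augment #8: 11→10→6→0→3 bottleneck 7, total now 63
augment #9: 11→10→6→7→3 bottleneck 1, total now 64
augment #10: 11→8→9→2→4→3 bottleneck 3, total now 67
augment #11: 11→8→9→2→4→1→0→3 bottleneck 3, total now 70
augment #12: 11→8→12→2→4→1→0→3 bottleneck 10, total now 80
augment #13: 11→8→12→2→5→6→7→3 bottleneck 1, total now 81
augment #14: 11→8→12→2→5→6→1→0→3 bottleneck 7, total now 88

Maximum flow value: 88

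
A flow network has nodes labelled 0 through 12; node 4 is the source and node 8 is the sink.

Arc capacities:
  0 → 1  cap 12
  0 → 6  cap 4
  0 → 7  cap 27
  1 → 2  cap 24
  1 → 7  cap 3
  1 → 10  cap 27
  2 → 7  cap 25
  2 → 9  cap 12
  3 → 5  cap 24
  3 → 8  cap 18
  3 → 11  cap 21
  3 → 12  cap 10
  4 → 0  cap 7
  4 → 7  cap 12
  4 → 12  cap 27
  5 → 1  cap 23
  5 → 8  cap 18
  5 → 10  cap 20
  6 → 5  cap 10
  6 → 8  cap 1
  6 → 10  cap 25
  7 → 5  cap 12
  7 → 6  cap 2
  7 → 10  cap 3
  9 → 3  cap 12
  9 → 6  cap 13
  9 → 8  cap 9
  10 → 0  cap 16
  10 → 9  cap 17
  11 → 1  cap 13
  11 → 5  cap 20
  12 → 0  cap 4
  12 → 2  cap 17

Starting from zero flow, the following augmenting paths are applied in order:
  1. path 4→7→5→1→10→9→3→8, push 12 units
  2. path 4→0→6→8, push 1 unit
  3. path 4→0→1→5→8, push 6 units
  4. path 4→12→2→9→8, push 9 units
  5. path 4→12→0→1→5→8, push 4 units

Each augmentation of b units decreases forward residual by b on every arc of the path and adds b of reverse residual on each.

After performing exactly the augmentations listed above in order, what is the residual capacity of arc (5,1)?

Residual capacity of (5,1): 21

after path 1 (4→7→5→1→10→9→3→8, push 12): res(5,1)=11
after path 2 (4→0→6→8, push 1): res(5,1)=11
after path 3 (4→0→1→5→8, push 6): res(5,1)=17
after path 4 (4→12→2→9→8, push 9): res(5,1)=17
after path 5 (4→12→0→1→5→8, push 4): res(5,1)=21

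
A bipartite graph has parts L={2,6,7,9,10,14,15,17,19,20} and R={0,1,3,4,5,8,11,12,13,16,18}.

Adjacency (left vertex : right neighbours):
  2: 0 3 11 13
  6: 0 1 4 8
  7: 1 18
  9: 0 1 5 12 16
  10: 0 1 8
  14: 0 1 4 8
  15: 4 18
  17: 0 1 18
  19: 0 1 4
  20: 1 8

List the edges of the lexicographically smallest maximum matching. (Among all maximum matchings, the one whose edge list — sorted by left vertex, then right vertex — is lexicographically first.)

Lex-smallest maximum matching: {(2,3), (6,0), (7,1), (9,5), (10,8), (14,4), (15,18)}

|M| = 7 (so the lex-smallest maximum matching has 7 edges)
process left vertices in ascending order; for each, take the smallest-labelled available neighbour that still permits 7 edges overall, or leave it unmatched if none does
lex-smallest matching: {2-3, 6-0, 7-1, 9-5, 10-8, 14-4, 15-18}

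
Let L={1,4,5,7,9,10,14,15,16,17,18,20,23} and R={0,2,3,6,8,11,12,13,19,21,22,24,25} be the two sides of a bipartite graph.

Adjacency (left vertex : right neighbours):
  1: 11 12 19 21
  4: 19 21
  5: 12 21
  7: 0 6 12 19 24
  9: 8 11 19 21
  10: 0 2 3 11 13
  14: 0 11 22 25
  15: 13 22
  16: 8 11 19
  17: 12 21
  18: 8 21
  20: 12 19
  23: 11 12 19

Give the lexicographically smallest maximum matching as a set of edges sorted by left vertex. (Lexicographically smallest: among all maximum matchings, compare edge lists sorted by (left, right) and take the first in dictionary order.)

|M| = 9 (so the lex-smallest maximum matching has 9 edges)
process left vertices in ascending order; for each, take the smallest-labelled available neighbour that still permits 9 edges overall, or leave it unmatched if none does
lex-smallest matching: {1-11, 4-19, 5-12, 7-0, 9-8, 10-2, 14-22, 15-13, 17-21}

Lex-smallest maximum matching: {(1,11), (4,19), (5,12), (7,0), (9,8), (10,2), (14,22), (15,13), (17,21)}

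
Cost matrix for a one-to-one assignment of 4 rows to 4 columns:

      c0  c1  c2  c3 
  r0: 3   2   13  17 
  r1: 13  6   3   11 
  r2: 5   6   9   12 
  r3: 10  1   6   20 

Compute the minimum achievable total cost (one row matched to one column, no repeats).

optimal assignment: row0→col0 (cost 3), row1→col2 (cost 3), row2→col3 (cost 12), row3→col1 (cost 1)
total = 3 + 3 + 12 + 1 = 19

Minimum assignment cost: 19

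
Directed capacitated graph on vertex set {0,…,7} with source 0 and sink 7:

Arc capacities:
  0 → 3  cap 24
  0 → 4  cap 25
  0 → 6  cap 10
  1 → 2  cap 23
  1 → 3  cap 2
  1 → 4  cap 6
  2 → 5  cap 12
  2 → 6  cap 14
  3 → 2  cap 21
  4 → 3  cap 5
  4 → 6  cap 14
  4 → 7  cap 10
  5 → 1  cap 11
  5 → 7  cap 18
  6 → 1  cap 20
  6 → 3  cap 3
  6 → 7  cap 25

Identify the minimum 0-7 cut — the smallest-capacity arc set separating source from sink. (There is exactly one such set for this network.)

augment #1: 0→4→7 push 10
augment #2: 0→6→7 push 10
augment #3: 0→4→6→7 push 14
augment #4: 0→3→2→5→7 push 12
augment #5: 0→3→2→6→7 push 1
max flow = 47; residual-reachable set from 0 gives S-side
cut edges (S→T): {(2,5), (4,7), (6,7)} total cap 47

Min-cut arcs: {(2,5), (4,7), (6,7)} (total capacity 47)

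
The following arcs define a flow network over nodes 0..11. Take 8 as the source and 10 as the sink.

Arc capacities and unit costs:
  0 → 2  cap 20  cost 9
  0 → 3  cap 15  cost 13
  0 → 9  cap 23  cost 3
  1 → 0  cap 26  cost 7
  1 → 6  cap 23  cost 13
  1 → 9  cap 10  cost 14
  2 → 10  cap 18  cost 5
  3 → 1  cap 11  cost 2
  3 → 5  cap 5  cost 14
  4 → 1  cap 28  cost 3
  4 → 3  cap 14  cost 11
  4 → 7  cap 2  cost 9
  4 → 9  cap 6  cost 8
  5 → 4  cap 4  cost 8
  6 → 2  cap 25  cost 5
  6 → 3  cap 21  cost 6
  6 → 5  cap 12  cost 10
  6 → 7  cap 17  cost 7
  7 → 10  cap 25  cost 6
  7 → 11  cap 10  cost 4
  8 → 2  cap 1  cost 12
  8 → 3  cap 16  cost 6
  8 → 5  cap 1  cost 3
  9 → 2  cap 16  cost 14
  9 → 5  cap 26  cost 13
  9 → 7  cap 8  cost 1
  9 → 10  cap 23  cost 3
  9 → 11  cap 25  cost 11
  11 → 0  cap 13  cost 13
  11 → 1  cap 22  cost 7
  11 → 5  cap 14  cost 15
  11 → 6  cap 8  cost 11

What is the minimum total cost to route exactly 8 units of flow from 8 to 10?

shortest-cost path #1: 8→2→10 push 1 @ unit cost 17 (adds 17)
shortest-cost path #2: 8→3→1→0→9→10 push 7 @ unit cost 21 (adds 147)
total cost = 164

Minimum cost for 8 units: 164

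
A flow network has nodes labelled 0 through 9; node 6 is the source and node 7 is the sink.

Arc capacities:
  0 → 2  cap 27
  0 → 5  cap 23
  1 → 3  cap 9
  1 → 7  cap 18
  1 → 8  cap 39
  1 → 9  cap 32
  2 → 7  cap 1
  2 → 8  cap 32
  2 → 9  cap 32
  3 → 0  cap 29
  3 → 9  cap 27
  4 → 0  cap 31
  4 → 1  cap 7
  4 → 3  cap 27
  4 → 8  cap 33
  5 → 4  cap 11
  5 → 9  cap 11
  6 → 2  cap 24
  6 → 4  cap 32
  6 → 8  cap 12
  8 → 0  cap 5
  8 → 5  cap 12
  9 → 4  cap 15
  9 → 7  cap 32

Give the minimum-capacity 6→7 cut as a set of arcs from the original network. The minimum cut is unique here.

augment #1: 6→2→7 push 1
augment #2: 6→2→9→7 push 23
augment #3: 6→4→1→7 push 7
augment #4: 6→4→3→9→7 push 9
max flow = 40; residual-reachable set from 6 gives S-side
cut edges (S→T): {(2,7), (4,1), (9,7)} total cap 40

Min-cut arcs: {(2,7), (4,1), (9,7)} (total capacity 40)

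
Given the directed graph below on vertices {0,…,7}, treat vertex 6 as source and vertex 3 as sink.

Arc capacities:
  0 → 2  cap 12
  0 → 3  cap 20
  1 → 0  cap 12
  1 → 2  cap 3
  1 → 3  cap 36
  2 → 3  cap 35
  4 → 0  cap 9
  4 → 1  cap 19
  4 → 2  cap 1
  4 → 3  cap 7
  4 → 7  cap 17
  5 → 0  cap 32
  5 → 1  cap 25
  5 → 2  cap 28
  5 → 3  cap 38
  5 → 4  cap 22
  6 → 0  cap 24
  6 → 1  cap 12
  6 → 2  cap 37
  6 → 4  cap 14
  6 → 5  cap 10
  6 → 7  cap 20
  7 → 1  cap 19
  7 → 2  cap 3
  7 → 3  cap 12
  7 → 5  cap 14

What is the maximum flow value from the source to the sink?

augment #1: 6→0→3 bottleneck 20, total now 20
augment #2: 6→1→3 bottleneck 12, total now 32
augment #3: 6→2→3 bottleneck 35, total now 67
augment #4: 6→4→3 bottleneck 7, total now 74
augment #5: 6→5→3 bottleneck 10, total now 84
augment #6: 6→7→3 bottleneck 12, total now 96
augment #7: 6→4→1→3 bottleneck 7, total now 103
augment #8: 6→7→1→3 bottleneck 8, total now 111

Maximum flow value: 111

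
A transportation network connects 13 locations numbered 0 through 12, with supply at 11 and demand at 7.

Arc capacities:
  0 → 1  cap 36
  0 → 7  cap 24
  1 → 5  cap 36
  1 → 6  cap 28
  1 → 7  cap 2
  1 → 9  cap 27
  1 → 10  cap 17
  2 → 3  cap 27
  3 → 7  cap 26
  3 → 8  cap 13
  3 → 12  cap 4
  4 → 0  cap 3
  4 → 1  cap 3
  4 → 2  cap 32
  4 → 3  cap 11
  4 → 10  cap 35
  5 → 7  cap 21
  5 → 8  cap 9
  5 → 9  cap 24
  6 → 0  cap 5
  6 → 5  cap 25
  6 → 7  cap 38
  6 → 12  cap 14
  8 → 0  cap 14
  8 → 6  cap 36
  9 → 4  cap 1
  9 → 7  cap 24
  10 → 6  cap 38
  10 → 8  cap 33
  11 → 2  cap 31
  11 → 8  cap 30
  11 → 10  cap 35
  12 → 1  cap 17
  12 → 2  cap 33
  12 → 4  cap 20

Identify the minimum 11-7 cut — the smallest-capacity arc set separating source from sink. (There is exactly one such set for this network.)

augment #1: 11→2→3→7 push 26
augment #2: 11→8→0→7 push 14
augment #3: 11→8→6→7 push 16
augment #4: 11→10→6→7 push 22
augment #5: 11→10→6→0→7 push 5
augment #6: 11→10→6→5→7 push 8
augment #7: 11→2→3→12→1→7 push 1
max flow = 92; residual-reachable set from 11 gives S-side
cut edges (S→T): {(2,3), (11,8), (11,10)} total cap 92

Min-cut arcs: {(2,3), (11,8), (11,10)} (total capacity 92)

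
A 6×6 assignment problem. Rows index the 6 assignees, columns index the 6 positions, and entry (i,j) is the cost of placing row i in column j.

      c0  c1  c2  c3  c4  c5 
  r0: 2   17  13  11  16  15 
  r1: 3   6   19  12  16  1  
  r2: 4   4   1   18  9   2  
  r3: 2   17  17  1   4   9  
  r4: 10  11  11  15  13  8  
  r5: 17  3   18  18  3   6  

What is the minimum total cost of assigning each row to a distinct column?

optimal assignment: row0→col0 (cost 2), row1→col5 (cost 1), row2→col2 (cost 1), row3→col3 (cost 1), row4→col1 (cost 11), row5→col4 (cost 3)
total = 2 + 1 + 1 + 1 + 11 + 3 = 19

Minimum assignment cost: 19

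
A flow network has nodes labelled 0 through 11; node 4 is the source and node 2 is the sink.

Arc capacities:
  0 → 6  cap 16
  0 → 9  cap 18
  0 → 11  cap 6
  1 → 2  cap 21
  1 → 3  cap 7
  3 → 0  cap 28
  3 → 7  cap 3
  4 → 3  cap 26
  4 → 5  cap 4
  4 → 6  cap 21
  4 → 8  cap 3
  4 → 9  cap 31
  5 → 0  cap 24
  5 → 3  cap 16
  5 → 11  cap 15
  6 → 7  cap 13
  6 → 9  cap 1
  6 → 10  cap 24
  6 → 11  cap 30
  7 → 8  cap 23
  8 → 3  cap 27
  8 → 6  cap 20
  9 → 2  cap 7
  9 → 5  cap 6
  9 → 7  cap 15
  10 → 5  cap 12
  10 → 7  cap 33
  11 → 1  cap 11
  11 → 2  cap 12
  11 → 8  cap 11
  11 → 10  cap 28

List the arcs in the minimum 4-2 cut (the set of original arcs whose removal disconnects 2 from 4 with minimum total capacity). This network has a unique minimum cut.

Min-cut arcs: {(9,2), (11,1), (11,2)} (total capacity 30)

augment #1: 4→9→2 push 7
augment #2: 4→5→11→2 push 4
augment #3: 4→6→11→2 push 8
augment #4: 4→6→11→1→2 push 11
max flow = 30; residual-reachable set from 4 gives S-side
cut edges (S→T): {(9,2), (11,1), (11,2)} total cap 30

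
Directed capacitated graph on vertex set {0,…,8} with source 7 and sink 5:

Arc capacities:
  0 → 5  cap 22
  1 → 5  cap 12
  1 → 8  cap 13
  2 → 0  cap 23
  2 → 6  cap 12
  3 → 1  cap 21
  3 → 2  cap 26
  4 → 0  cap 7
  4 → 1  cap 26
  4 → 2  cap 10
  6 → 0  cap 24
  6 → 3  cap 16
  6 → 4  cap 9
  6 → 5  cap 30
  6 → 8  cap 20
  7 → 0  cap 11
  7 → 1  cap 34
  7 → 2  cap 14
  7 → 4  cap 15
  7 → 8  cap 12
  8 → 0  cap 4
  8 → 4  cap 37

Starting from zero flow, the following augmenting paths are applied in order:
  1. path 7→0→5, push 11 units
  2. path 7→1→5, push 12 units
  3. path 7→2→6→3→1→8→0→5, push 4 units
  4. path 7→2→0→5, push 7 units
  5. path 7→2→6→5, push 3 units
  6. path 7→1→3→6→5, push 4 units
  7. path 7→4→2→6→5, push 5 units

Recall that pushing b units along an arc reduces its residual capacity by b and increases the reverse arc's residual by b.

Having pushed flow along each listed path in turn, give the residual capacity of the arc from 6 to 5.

after path 1 (7→0→5, push 11): res(6,5)=30
after path 2 (7→1→5, push 12): res(6,5)=30
after path 3 (7→2→6→3→1→8→0→5, push 4): res(6,5)=30
after path 4 (7→2→0→5, push 7): res(6,5)=30
after path 5 (7→2→6→5, push 3): res(6,5)=27
after path 6 (7→1→3→6→5, push 4): res(6,5)=23
after path 7 (7→4→2→6→5, push 5): res(6,5)=18

Residual capacity of (6,5): 18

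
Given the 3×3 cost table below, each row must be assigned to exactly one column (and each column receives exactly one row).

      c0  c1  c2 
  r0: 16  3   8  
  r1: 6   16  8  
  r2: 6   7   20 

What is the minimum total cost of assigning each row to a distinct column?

optimal assignment: row0→col1 (cost 3), row1→col2 (cost 8), row2→col0 (cost 6)
total = 3 + 8 + 6 = 17

Minimum assignment cost: 17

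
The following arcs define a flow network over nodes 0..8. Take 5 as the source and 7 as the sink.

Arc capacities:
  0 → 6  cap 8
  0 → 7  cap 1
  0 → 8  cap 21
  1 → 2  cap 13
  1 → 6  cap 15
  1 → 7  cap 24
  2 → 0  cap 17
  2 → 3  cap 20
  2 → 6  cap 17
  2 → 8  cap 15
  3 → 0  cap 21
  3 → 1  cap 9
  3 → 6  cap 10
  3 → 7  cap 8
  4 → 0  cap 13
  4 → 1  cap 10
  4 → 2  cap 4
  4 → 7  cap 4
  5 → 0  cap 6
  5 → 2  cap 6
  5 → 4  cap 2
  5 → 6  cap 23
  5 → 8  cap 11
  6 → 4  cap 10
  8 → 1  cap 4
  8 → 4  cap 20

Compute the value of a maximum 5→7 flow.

Maximum flow value: 29

augment #1: 5→0→7 bottleneck 1, total now 1
augment #2: 5→4→7 bottleneck 2, total now 3
augment #3: 5→2→3→7 bottleneck 6, total now 9
augment #4: 5→6→4→7 bottleneck 2, total now 11
augment #5: 5→8→1→7 bottleneck 4, total now 15
augment #6: 5→6→4→1→7 bottleneck 8, total now 23
augment #7: 5→8→4→1→7 bottleneck 2, total now 25
augment #8: 5→8→4→2→3→7 bottleneck 2, total now 27
augment #9: 5→8→4→2→3→1→7 bottleneck 2, total now 29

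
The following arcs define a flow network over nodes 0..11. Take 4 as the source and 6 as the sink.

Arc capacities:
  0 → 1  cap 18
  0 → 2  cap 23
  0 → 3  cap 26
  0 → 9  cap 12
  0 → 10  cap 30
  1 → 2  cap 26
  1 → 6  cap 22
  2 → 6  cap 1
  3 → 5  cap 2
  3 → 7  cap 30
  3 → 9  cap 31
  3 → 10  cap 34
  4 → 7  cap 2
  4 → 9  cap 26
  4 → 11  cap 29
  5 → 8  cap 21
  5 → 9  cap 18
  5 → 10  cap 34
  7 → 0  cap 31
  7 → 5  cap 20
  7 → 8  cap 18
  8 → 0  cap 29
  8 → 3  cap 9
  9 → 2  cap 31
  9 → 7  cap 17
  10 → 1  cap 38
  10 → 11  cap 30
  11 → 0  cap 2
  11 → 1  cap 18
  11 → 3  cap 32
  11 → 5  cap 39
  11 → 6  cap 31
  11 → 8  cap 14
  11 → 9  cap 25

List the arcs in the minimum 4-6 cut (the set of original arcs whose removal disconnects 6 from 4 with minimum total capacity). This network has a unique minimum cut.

Min-cut arcs: {(2,6), (4,7), (4,11), (9,7)} (total capacity 49)

augment #1: 4→11→6 push 29
augment #2: 4→9→2→6 push 1
augment #3: 4→7→0→1→6 push 2
augment #4: 4→9→7→0→1→6 push 16
augment #5: 4→9→7→0→10→1→6 push 1
max flow = 49; residual-reachable set from 4 gives S-side
cut edges (S→T): {(2,6), (4,7), (4,11), (9,7)} total cap 49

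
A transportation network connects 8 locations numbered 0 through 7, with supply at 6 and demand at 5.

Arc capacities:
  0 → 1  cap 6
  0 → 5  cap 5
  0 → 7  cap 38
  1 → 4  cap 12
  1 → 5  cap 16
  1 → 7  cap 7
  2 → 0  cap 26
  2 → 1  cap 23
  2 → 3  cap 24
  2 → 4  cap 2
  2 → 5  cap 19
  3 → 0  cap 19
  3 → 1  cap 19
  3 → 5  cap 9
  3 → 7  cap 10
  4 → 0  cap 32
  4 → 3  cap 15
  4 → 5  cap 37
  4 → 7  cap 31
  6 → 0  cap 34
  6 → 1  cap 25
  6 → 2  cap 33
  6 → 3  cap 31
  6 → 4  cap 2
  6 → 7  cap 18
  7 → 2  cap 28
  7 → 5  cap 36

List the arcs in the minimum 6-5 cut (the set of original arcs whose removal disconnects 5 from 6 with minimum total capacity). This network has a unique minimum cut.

Min-cut arcs: {(0,5), (1,4), (1,5), (2,4), (2,5), (3,5), (6,4), (7,5)} (total capacity 101)

augment #1: 6→0→5 push 5
augment #2: 6→1→5 push 16
augment #3: 6→2→5 push 19
augment #4: 6→3→5 push 9
augment #5: 6→4→5 push 2
augment #6: 6→7→5 push 18
augment #7: 6→0→7→5 push 18
augment #8: 6→1→4→5 push 9
augment #9: 6→2→4→5 push 2
augment #10: 6→0→1→4→5 push 3
max flow = 101; residual-reachable set from 6 gives S-side
cut edges (S→T): {(0,5), (1,4), (1,5), (2,4), (2,5), (3,5), (6,4), (7,5)} total cap 101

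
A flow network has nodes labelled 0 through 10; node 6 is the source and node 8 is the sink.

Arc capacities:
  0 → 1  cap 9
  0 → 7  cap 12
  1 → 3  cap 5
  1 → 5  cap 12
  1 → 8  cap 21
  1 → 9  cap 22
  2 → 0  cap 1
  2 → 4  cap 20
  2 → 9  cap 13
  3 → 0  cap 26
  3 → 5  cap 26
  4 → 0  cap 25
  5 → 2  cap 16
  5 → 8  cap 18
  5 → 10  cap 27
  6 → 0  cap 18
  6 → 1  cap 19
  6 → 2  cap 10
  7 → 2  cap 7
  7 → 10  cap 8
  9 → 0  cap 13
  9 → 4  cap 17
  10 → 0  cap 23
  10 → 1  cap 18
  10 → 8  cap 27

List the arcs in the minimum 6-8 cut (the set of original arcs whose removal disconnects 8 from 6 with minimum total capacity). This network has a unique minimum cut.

augment #1: 6→1→8 push 19
augment #2: 6→0→1→8 push 2
augment #3: 6→0→1→5→8 push 7
augment #4: 6→0→7→10→8 push 8
max flow = 36; residual-reachable set from 6 gives S-side
cut edges (S→T): {(0,1), (6,1), (7,10)} total cap 36

Min-cut arcs: {(0,1), (6,1), (7,10)} (total capacity 36)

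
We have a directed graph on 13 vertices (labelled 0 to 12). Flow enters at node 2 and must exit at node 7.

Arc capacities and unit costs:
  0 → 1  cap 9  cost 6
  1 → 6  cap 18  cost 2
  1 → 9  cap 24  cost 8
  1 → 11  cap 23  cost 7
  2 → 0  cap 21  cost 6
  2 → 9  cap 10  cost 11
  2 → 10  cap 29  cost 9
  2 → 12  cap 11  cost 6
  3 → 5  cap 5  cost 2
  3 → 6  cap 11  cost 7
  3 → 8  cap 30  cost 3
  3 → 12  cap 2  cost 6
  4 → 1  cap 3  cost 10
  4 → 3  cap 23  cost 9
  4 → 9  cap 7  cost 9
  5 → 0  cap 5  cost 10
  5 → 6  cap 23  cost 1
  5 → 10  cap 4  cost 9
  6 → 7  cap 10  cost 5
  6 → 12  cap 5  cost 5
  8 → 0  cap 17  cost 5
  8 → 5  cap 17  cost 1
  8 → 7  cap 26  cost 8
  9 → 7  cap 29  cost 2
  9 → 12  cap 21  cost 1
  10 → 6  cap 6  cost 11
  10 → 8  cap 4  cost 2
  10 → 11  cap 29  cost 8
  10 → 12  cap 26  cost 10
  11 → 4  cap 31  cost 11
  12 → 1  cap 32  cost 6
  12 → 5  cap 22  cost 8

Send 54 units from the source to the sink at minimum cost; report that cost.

shortest-cost path #1: 2→9→7 push 10 @ unit cost 13 (adds 130)
shortest-cost path #2: 2→10→8→5→6→7 push 4 @ unit cost 18 (adds 72)
shortest-cost path #3: 2→12→1→6→7 push 6 @ unit cost 19 (adds 114)
shortest-cost path #4: 2→12→1→6→5→8→7 push 4 @ unit cost 20 (adds 80)
shortest-cost path #5: 2→12→1→9→7 push 1 @ unit cost 22 (adds 22)
shortest-cost path #6: 2→0→1→9→7 push 9 @ unit cost 22 (adds 198)
shortest-cost path #7: 2→10→6→1→9→7 push 6 @ unit cost 28 (adds 168)
shortest-cost path #8: 2→10→12→1→9→7 push 3 @ unit cost 35 (adds 105)
shortest-cost path #9: 2→10→11→4→3→8→7 push 11 @ unit cost 48 (adds 528)
total cost = 1417

Minimum cost for 54 units: 1417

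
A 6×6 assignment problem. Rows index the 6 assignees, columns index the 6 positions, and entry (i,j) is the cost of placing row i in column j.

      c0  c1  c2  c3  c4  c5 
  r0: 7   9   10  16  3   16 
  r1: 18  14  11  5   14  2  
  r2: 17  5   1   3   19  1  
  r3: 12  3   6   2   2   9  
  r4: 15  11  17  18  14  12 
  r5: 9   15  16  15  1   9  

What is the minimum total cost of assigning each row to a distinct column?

Minimum assignment cost: 24

optimal assignment: row0→col0 (cost 7), row1→col5 (cost 2), row2→col2 (cost 1), row3→col3 (cost 2), row4→col1 (cost 11), row5→col4 (cost 1)
total = 7 + 2 + 1 + 2 + 11 + 1 = 24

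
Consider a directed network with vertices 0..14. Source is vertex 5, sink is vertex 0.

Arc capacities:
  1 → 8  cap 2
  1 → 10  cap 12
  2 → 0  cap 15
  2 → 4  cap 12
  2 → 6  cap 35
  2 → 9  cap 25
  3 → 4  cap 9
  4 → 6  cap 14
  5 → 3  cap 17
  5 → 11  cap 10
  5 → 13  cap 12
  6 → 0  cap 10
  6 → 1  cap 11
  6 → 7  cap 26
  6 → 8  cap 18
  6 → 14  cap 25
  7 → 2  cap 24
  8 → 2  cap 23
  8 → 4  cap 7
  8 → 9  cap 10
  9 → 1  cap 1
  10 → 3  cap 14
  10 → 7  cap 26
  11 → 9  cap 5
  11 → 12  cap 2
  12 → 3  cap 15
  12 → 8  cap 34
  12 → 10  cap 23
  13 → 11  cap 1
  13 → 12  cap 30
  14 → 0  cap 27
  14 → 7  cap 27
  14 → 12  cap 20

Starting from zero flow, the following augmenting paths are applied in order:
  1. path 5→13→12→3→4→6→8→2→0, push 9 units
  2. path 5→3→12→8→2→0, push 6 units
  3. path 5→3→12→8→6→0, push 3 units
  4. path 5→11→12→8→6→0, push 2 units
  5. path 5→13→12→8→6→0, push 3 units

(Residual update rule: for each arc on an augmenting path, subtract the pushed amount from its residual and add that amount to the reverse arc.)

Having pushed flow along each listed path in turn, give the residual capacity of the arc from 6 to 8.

Residual capacity of (6,8): 17

after path 1 (5→13→12→3→4→6→8→2→0, push 9): res(6,8)=9
after path 2 (5→3→12→8→2→0, push 6): res(6,8)=9
after path 3 (5→3→12→8→6→0, push 3): res(6,8)=12
after path 4 (5→11→12→8→6→0, push 2): res(6,8)=14
after path 5 (5→13→12→8→6→0, push 3): res(6,8)=17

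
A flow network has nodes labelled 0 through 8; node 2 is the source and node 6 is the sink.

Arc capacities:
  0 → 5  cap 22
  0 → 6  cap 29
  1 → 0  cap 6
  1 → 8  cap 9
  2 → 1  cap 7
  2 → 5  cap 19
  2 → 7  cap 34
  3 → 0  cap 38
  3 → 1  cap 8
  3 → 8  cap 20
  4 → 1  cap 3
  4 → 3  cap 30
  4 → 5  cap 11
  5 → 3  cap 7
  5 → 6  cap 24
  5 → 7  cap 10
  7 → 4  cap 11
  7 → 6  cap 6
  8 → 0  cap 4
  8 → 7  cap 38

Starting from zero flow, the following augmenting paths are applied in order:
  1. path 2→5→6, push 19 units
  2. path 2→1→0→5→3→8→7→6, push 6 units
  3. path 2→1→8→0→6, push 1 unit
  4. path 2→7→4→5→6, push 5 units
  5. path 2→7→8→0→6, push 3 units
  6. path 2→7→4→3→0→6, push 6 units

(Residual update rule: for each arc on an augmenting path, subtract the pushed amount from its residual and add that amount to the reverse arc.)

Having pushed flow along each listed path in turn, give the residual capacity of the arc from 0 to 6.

Residual capacity of (0,6): 19

after path 1 (2→5→6, push 19): res(0,6)=29
after path 2 (2→1→0→5→3→8→7→6, push 6): res(0,6)=29
after path 3 (2→1→8→0→6, push 1): res(0,6)=28
after path 4 (2→7→4→5→6, push 5): res(0,6)=28
after path 5 (2→7→8→0→6, push 3): res(0,6)=25
after path 6 (2→7→4→3→0→6, push 6): res(0,6)=19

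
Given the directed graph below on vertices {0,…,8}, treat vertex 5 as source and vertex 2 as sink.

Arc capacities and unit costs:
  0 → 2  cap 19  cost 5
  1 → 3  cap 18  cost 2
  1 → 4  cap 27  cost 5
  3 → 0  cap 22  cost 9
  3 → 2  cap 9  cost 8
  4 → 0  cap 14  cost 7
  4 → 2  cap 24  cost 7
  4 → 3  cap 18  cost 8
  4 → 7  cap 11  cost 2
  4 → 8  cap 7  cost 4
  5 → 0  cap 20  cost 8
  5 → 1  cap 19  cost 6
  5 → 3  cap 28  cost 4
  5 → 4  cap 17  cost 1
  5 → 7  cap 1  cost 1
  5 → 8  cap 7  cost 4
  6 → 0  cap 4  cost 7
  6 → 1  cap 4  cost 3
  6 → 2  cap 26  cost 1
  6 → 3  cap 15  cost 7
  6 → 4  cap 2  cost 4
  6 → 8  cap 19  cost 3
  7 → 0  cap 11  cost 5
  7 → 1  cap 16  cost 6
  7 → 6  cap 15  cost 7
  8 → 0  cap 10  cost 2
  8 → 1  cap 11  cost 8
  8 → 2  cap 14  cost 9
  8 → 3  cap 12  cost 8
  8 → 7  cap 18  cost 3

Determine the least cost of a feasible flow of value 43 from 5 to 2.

Minimum cost for 43 units: 447

shortest-cost path #1: 5→4→2 push 17 @ unit cost 8 (adds 136)
shortest-cost path #2: 5→7→6→2 push 1 @ unit cost 9 (adds 9)
shortest-cost path #3: 5→8→0→2 push 7 @ unit cost 11 (adds 77)
shortest-cost path #4: 5→3→2 push 9 @ unit cost 12 (adds 108)
shortest-cost path #5: 5→0→2 push 9 @ unit cost 13 (adds 117)
total cost = 447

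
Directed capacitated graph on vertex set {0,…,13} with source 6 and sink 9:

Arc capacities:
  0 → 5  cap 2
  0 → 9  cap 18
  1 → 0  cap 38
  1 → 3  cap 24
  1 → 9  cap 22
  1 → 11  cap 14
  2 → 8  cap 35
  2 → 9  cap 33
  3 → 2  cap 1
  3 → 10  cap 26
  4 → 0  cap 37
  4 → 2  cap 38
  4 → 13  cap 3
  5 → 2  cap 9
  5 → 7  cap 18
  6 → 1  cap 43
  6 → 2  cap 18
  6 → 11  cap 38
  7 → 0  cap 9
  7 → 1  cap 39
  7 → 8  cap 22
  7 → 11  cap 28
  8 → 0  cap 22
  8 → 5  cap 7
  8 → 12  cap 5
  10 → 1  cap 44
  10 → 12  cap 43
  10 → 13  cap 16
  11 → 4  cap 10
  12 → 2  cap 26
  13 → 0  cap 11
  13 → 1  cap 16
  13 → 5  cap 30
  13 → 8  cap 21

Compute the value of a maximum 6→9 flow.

Maximum flow value: 71

augment #1: 6→1→9 bottleneck 22, total now 22
augment #2: 6→2→9 bottleneck 18, total now 40
augment #3: 6→1→0→9 bottleneck 18, total now 58
augment #4: 6→1→3→2→9 bottleneck 1, total now 59
augment #5: 6→11→4→2→9 bottleneck 10, total now 69
augment #6: 6→1→0→5→2→9 bottleneck 2, total now 71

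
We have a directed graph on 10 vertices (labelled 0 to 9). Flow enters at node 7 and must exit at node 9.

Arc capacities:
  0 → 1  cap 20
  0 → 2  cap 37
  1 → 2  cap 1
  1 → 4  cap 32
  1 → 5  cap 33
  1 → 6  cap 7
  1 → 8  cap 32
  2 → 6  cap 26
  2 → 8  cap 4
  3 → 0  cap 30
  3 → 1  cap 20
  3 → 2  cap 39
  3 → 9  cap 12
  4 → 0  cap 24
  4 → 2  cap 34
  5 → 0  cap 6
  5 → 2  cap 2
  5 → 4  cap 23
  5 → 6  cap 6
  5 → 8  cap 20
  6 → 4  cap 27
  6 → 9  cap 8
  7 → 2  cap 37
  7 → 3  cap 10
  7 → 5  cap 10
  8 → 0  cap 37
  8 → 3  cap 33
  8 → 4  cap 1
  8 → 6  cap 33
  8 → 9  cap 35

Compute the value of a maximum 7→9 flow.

augment #1: 7→3→9 bottleneck 10, total now 10
augment #2: 7→2→6→9 bottleneck 8, total now 18
augment #3: 7→2→8→9 bottleneck 4, total now 22
augment #4: 7→5→8→9 bottleneck 10, total now 32
augment #5: 7→2→6→4→0→1→8→9 bottleneck 18, total now 50

Maximum flow value: 50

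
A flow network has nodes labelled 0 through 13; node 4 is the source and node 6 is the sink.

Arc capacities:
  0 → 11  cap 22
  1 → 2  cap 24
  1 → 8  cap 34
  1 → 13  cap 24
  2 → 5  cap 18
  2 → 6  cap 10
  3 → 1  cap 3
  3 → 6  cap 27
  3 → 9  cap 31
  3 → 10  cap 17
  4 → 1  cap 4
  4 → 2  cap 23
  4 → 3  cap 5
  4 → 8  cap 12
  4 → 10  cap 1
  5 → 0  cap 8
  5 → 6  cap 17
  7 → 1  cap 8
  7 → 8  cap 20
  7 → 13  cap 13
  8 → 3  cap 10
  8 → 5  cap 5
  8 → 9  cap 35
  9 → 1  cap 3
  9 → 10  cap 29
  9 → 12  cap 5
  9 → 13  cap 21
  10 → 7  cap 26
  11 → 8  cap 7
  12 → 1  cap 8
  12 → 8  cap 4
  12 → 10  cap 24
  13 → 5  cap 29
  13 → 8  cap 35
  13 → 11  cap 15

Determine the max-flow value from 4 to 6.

augment #1: 4→2→6 bottleneck 10, total now 10
augment #2: 4→3→6 bottleneck 5, total now 15
augment #3: 4→2→5→6 bottleneck 13, total now 28
augment #4: 4→8→3→6 bottleneck 10, total now 38
augment #5: 4→8→5→6 bottleneck 2, total now 40
augment #6: 4→1→2→5→6 bottleneck 2, total now 42

Maximum flow value: 42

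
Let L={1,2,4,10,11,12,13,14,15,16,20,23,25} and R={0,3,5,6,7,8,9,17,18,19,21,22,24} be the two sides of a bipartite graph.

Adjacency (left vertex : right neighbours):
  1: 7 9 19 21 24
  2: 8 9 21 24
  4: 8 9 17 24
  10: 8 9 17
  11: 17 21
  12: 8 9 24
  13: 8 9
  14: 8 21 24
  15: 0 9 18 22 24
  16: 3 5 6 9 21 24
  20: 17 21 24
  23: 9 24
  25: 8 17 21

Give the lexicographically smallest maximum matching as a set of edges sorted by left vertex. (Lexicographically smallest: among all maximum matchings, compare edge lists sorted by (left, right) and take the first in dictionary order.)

|M| = 8 (so the lex-smallest maximum matching has 8 edges)
process left vertices in ascending order; for each, take the smallest-labelled available neighbour that still permits 8 edges overall, or leave it unmatched if none does
lex-smallest matching: {1-7, 2-8, 4-9, 10-17, 11-21, 12-24, 15-0, 16-3}

Lex-smallest maximum matching: {(1,7), (2,8), (4,9), (10,17), (11,21), (12,24), (15,0), (16,3)}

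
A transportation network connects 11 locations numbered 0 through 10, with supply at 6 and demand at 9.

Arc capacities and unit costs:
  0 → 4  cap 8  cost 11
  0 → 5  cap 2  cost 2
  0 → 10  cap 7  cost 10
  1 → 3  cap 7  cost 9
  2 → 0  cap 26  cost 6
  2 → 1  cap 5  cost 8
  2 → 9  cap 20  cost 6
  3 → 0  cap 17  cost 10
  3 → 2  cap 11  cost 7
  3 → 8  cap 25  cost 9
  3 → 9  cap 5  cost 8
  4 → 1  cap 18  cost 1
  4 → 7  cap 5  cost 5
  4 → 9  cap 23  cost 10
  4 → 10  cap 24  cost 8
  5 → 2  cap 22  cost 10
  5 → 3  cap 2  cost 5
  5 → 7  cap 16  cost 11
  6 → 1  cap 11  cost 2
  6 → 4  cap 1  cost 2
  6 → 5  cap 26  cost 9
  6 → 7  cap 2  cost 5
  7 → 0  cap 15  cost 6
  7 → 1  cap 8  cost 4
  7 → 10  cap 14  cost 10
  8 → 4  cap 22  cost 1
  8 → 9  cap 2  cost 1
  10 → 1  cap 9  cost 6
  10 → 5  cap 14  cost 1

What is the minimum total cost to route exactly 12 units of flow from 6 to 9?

shortest-cost path #1: 6→4→9 push 1 @ unit cost 12 (adds 12)
shortest-cost path #2: 6→1→3→9 push 5 @ unit cost 19 (adds 95)
shortest-cost path #3: 6→1→3→8→9 push 2 @ unit cost 21 (adds 42)
shortest-cost path #4: 6→5→2→9 push 4 @ unit cost 25 (adds 100)
total cost = 249

Minimum cost for 12 units: 249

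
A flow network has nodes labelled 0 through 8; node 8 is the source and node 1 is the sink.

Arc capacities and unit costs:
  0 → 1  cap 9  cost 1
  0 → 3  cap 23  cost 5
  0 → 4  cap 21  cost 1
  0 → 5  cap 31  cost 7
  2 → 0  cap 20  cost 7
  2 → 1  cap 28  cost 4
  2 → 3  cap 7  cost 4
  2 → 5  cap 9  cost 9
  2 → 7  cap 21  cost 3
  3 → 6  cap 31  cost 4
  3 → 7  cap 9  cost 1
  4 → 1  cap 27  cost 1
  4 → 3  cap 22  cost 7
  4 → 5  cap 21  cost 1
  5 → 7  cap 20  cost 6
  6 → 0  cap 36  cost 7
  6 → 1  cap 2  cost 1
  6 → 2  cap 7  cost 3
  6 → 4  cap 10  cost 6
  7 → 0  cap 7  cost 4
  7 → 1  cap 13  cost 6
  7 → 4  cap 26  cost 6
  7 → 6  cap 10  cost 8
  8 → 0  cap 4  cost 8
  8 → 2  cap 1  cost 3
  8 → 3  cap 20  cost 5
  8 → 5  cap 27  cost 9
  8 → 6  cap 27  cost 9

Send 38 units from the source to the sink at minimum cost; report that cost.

shortest-cost path #1: 8→2→1 push 1 @ unit cost 7 (adds 7)
shortest-cost path #2: 8→0→1 push 4 @ unit cost 9 (adds 36)
shortest-cost path #3: 8→6→1 push 2 @ unit cost 10 (adds 20)
shortest-cost path #4: 8→3→7→0→1 push 5 @ unit cost 11 (adds 55)
shortest-cost path #5: 8→3→7→1 push 4 @ unit cost 12 (adds 48)
shortest-cost path #6: 8→6→2→1 push 7 @ unit cost 16 (adds 112)
shortest-cost path #7: 8→6→4→1 push 10 @ unit cost 16 (adds 160)
shortest-cost path #8: 8→6→0→4→1 push 5 @ unit cost 18 (adds 90)
total cost = 528

Minimum cost for 38 units: 528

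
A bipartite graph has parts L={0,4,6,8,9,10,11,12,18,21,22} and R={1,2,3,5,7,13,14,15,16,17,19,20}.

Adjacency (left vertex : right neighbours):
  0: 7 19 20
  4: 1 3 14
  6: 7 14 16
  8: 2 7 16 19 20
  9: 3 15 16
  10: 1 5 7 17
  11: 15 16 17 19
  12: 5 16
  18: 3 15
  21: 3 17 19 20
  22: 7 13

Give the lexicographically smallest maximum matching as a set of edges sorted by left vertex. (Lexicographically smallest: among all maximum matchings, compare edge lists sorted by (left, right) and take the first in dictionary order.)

Lex-smallest maximum matching: {(0,7), (4,1), (6,14), (8,2), (9,3), (10,5), (11,17), (12,16), (18,15), (21,19), (22,13)}

|M| = 11 (so the lex-smallest maximum matching has 11 edges)
process left vertices in ascending order; for each, take the smallest-labelled available neighbour that still permits 11 edges overall, or leave it unmatched if none does
lex-smallest matching: {0-7, 4-1, 6-14, 8-2, 9-3, 10-5, 11-17, 12-16, 18-15, 21-19, 22-13}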